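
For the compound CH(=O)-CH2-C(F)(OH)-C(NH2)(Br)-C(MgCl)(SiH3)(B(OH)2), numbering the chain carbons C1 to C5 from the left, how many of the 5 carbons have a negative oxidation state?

Assign +1 per bond to O/N/halogen, −1 per bond to H or an electropositive element, and 0 per bond to carbon. Tallying each carbon:
C1: 1C, 1H, 2O → 0 − 1 + 2 = +1
C2: 2C, 2H → 0 − 2 = -2
C3: 2C, 1O, 1F → 0 + 1 + 1 = +2
C4: 2C, 1N, 1Br → 0 + 1 + 1 = +2
C5: 1C, 1Mg, 1B, 1Si → 0 − 1 − 1 − 1 = -3
2 carbons (C2, C5) meet the condition.

2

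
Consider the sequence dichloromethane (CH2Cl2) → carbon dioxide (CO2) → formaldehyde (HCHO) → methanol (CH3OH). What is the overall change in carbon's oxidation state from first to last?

-2

Carbon oxidation states along the series — dichloromethane: 0, carbon dioxide: +4, formaldehyde: 0, methanol: -2.
Net change = -2 − (0) = -2.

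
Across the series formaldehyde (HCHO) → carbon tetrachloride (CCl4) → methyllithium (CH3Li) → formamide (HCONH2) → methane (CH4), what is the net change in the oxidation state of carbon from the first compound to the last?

-4

Carbon oxidation states along the series — formaldehyde: 0, carbon tetrachloride: +4, methyllithium: -4, formamide: +2, methane: -4.
Net change = -4 − (0) = -4.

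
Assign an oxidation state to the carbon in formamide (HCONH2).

+2

The carbon has one bond to H (-1), a double bond to O (2×+1 = +2), one bond to N (+1).
Oxidation state = -1 + 2 + 1 = +2.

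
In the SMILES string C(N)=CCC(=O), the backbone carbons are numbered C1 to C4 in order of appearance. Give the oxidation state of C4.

+1

C4 has one bond to C (0), one bond to H (-1), a double bond to O (2×+1 = +2).
Oxidation state = 0 − 1 + 2 = +1.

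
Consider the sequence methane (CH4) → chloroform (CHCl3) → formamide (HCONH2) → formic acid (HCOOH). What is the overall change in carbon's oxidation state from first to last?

Carbon oxidation states along the series — methane: -4, chloroform: +2, formamide: +2, formic acid: +2.
Net change = +2 − (-4) = +6.

+6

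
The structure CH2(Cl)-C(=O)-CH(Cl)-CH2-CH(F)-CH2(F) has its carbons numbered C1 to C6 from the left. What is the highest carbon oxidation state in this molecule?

+2

Tallying each carbon's bonds:
C1: 1C, 2H, 1Cl → 0 − 2 + 1 = -1
C2: 2C, 2O → 0 + 2 = +2
C3: 2C, 1H, 1Cl → 0 − 1 + 1 = 0
C4: 2C, 2H → 0 − 2 = -2
C5: 2C, 1H, 1F → 0 − 1 + 1 = 0
C6: 1C, 2H, 1F → 0 − 2 + 1 = -1
The highest value is +2.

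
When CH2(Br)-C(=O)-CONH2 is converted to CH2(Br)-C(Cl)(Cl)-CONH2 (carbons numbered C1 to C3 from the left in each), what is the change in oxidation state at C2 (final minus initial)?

Before: C2 has 2 bonds to C, 2 bonds to O → oxidation state +2.
After: C2 has 2 bonds to C, 2 bonds to Cl → oxidation state +2.
Δ = +2 − (+2) = 0, so no net redox change at C2.

0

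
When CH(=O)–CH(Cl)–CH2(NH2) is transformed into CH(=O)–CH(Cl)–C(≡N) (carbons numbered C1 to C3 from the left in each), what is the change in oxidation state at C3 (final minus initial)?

Before: C3 has 1 bond to C, 2 bonds to H, 1 bond to N → oxidation state -1.
After: C3 has 1 bond to C, 3 bonds to N → oxidation state +3.
Δ = +3 − (-1) = +4, so this is an oxidation at C3.

+4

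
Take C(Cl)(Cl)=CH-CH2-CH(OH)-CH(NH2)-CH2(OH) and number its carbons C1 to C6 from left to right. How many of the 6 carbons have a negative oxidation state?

3

Count +1 for every bond to an atom more electronegative than carbon and −1 for every bond to one less electronegative; C–C bonds are 0. Tallying each carbon:
C1: 2C, 2Cl → 0 + 2 = +2
C2: 3C, 1H → 0 − 1 = -1
C3: 2C, 2H → 0 − 2 = -2
C4: 2C, 1H, 1O → 0 − 1 + 1 = 0
C5: 2C, 1H, 1N → 0 − 1 + 1 = 0
C6: 1C, 2H, 1O → 0 − 2 + 1 = -1
3 carbons (C2, C3, C6) meet the condition.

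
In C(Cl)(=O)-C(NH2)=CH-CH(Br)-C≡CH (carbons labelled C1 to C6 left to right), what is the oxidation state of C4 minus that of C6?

+1

C4: 2C, 1H, 1Br → 0 − 1 + 1 = 0
C6: 3C, 1H → 0 − 1 = -1
Difference: 0 − (-1) = +1.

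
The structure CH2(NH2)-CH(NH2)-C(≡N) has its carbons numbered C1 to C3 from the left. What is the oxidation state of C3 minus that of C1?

C3: 1C, 3N → 0 + 3 = +3
C1: 1C, 2H, 1N → 0 − 2 + 1 = -1
Difference: +3 − (-1) = +4.

+4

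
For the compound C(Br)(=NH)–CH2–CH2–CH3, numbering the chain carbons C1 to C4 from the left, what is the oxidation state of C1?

Bonds to more-electronegative neighbours contribute +1 each, bonds to H or metals contribute −1 each, and C–C bonds contribute 0.
C1 has one bond to C (0), one bond to Br (+1), a double bond to N (2×+1 = +2).
Oxidation state = 0 + 1 + 2 = +3.

+3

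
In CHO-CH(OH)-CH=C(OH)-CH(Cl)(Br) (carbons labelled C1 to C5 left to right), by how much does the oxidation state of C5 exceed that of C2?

+1

C5: 1C, 1H, 1Cl, 1Br → 0 − 1 + 1 + 1 = +1
C2: 2C, 1H, 1O → 0 − 1 + 1 = 0
Difference: +1 − (0) = +1.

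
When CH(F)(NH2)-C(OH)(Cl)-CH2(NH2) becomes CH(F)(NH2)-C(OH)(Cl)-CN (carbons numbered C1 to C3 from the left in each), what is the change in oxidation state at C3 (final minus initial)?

+4

Before: C3 has 1 bond to C, 2 bonds to H, 1 bond to N → oxidation state -1.
After: C3 has 1 bond to C, 3 bonds to N → oxidation state +3.
Δ = +3 − (-1) = +4, so this is an oxidation at C3.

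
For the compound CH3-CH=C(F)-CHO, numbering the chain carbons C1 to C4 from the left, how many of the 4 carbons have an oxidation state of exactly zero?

0

Assign +1 per bond to O/N/halogen, −1 per bond to H or an electropositive element, and 0 per bond to carbon. Tallying each carbon:
C1: 1C, 3H → 0 − 3 = -3
C2: 3C, 1H → 0 − 1 = -1
C3: 3C, 1F → 0 + 1 = +1
C4: 1C, 1H, 2O → 0 − 1 + 2 = +1
0 carbons meet the condition.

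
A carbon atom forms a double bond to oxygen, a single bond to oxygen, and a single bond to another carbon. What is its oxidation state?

The carbon has one bond to C (0), one bond to O (+1), a double bond to O (2×+1 = +2).
Oxidation state = 0 + 1 + 2 = +3.

+3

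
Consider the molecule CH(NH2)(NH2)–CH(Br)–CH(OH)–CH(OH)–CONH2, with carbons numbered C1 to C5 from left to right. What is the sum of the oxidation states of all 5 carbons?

+4

Tallying each carbon's bonds:
C1: 1C, 1H, 2N → 0 − 1 + 2 = +1
C2: 2C, 1H, 1Br → 0 − 1 + 1 = 0
C3: 2C, 1H, 1O → 0 − 1 + 1 = 0
C4: 2C, 1H, 1O → 0 − 1 + 1 = 0
C5: 1C, 2O, 1N → 0 + 2 + 1 = +3
Sum = +1 + 0 + 0 + 0 + 3 = +4.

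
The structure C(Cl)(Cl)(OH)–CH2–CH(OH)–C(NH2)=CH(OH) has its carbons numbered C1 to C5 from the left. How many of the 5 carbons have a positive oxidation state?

Bonds to more-electronegative neighbours contribute +1 each, bonds to H or metals contribute −1 each, and C–C bonds contribute 0. Tallying each carbon:
C1: 1C, 1O, 2Cl → 0 + 1 + 2 = +3
C2: 2C, 2H → 0 − 2 = -2
C3: 2C, 1H, 1O → 0 − 1 + 1 = 0
C4: 3C, 1N → 0 + 1 = +1
C5: 2C, 1H, 1O → 0 − 1 + 1 = 0
2 carbons (C1, C4) meet the condition.

2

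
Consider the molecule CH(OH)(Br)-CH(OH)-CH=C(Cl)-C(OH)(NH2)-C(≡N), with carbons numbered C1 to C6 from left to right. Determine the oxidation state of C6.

C6 has one bond to C (0), a triple bond to N (3×+1 = +3).
Oxidation state = 0 + 3 = +3.

+3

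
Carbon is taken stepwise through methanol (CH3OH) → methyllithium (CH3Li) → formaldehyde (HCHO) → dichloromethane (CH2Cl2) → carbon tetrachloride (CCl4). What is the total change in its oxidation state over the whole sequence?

+6

Carbon oxidation states along the series — methanol: -2, methyllithium: -4, formaldehyde: 0, dichloromethane: 0, carbon tetrachloride: +4.
Net change = +4 − (-2) = +6.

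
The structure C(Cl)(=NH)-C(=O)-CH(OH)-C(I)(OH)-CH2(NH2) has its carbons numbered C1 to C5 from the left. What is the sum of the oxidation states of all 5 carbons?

Tallying each carbon's bonds:
C1: 1C, 2N, 1Cl → 0 + 2 + 1 = +3
C2: 2C, 2O → 0 + 2 = +2
C3: 2C, 1H, 1O → 0 − 1 + 1 = 0
C4: 2C, 1O, 1I → 0 + 1 + 1 = +2
C5: 1C, 2H, 1N → 0 − 2 + 1 = -1
Sum = +3 + 2 + 0 + 2 − 1 = +6.

+6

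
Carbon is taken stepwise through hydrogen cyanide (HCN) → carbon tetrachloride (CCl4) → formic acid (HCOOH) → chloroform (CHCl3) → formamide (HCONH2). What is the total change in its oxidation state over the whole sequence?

Carbon oxidation states along the series — hydrogen cyanide: +2, carbon tetrachloride: +4, formic acid: +2, chloroform: +2, formamide: +2.
Net change = +2 − (+2) = 0.

0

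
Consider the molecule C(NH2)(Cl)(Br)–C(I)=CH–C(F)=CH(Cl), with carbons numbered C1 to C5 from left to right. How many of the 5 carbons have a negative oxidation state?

1

Tallying each carbon's bonds:
C1: 1C, 1N, 1Cl, 1Br → 0 + 1 + 1 + 1 = +3
C2: 3C, 1I → 0 + 1 = +1
C3: 3C, 1H → 0 − 1 = -1
C4: 3C, 1F → 0 + 1 = +1
C5: 2C, 1H, 1Cl → 0 − 1 + 1 = 0
1 carbon (C3) meets the condition.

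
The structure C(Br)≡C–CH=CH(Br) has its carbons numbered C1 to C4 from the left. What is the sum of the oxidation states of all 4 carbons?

Each bond to a more electronegative atom (O, N, halogen) counts +1, each bond to a less electronegative atom (H, metal, B, Si) counts −1, and each C–C bond counts 0. Tallying each carbon:
C1: 3C, 1Br → 0 + 1 = +1
C2: 4C → 0 = 0
C3: 3C, 1H → 0 − 1 = -1
C4: 2C, 1H, 1Br → 0 − 1 + 1 = 0
Sum = +1 + 0 − 1 + 0 = 0.

0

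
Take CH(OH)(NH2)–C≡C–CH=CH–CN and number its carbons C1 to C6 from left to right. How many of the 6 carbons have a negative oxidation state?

Each bond to a more electronegative atom (O, N, halogen) counts +1, each bond to a less electronegative atom (H, metal, B, Si) counts −1, and each C–C bond counts 0. Tallying each carbon:
C1: 1C, 1H, 1O, 1N → 0 − 1 + 1 + 1 = +1
C2: 4C → 0 = 0
C3: 4C → 0 = 0
C4: 3C, 1H → 0 − 1 = -1
C5: 3C, 1H → 0 − 1 = -1
C6: 1C, 3N → 0 + 3 = +3
2 carbons (C4, C5) meet the condition.

2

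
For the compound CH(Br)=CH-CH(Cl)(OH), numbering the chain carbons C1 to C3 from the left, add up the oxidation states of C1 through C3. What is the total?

Assign +1 per bond to O/N/halogen, −1 per bond to H or an electropositive element, and 0 per bond to carbon. Tallying each carbon:
C1: 2C, 1H, 1Br → 0 − 1 + 1 = 0
C2: 3C, 1H → 0 − 1 = -1
C3: 1C, 1H, 1O, 1Cl → 0 − 1 + 1 + 1 = +1
Sum = 0 − 1 + 1 = 0.

0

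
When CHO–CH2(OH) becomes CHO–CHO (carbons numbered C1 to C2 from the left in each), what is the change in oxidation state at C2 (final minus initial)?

+2

Before: C2 has 1 bond to C, 2 bonds to H, 1 bond to O → oxidation state -1.
After: C2 has 1 bond to C, 1 bond to H, 2 bonds to O → oxidation state +1.
Δ = +1 − (-1) = +2, so this is an oxidation at C2.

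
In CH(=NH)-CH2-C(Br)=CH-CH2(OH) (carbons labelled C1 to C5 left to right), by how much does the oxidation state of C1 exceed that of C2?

+3

C1: 1C, 1H, 2N → 0 − 1 + 2 = +1
C2: 2C, 2H → 0 − 2 = -2
Difference: +1 − (-2) = +3.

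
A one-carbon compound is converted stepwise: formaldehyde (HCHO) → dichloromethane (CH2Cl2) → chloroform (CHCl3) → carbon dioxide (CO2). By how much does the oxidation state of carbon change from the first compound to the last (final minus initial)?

+4

Carbon oxidation states along the series — formaldehyde: 0, dichloromethane: 0, chloroform: +2, carbon dioxide: +4.
Net change = +4 − (0) = +4.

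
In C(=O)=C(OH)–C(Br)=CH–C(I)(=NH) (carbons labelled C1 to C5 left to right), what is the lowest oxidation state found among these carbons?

Assign +1 per bond to O/N/halogen, −1 per bond to H or an electropositive element, and 0 per bond to carbon. Tallying each carbon:
C1: 2C, 2O → 0 + 2 = +2
C2: 3C, 1O → 0 + 1 = +1
C3: 3C, 1Br → 0 + 1 = +1
C4: 3C, 1H → 0 − 1 = -1
C5: 1C, 2N, 1I → 0 + 2 + 1 = +3
The lowest value is -1.

-1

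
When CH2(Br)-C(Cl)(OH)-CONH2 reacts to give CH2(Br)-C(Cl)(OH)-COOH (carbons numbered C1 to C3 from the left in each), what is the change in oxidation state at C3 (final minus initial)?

0

Before: C3 has 1 bond to C, 2 bonds to O, 1 bond to N → oxidation state +3.
After: C3 has 1 bond to C, 3 bonds to O → oxidation state +3.
Δ = +3 − (+3) = 0, so no net redox change at C3.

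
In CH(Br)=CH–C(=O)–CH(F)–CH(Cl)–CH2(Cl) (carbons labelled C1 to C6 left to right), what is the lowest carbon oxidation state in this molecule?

Tallying each carbon's bonds:
C1: 2C, 1H, 1Br → 0 − 1 + 1 = 0
C2: 3C, 1H → 0 − 1 = -1
C3: 2C, 2O → 0 + 2 = +2
C4: 2C, 1H, 1F → 0 − 1 + 1 = 0
C5: 2C, 1H, 1Cl → 0 − 1 + 1 = 0
C6: 1C, 2H, 1Cl → 0 − 2 + 1 = -1
The lowest value is -1.

-1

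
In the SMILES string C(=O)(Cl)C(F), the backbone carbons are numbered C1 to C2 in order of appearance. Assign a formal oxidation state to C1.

Count +1 for every bond to an atom more electronegative than carbon and −1 for every bond to one less electronegative; C–C bonds are 0.
C1 has one bond to C (0), a double bond to O (2×+1 = +2), one bond to Cl (+1).
Oxidation state = 0 + 2 + 1 = +3.

+3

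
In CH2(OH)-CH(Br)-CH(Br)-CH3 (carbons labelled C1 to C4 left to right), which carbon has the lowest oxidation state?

Tallying each carbon's bonds:
C1: 1C, 2H, 1O → 0 − 2 + 1 = -1
C2: 2C, 1H, 1Br → 0 − 1 + 1 = 0
C3: 2C, 1H, 1Br → 0 − 1 + 1 = 0
C4: 1C, 3H → 0 − 3 = -3
The most reduced carbon is C4 at -3.

C4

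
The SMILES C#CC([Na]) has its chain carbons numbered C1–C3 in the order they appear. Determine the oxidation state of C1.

Assign +1 per bond to O/N/halogen, −1 per bond to H or an electropositive element, and 0 per bond to carbon.
C1 has a triple bond to C (3×0 = 0), one bond to H (-1).
Oxidation state = 0 − 1 = -1.

-1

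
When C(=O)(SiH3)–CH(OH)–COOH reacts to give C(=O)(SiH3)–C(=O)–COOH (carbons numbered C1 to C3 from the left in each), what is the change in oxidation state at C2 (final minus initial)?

Before: C2 has 2 bonds to C, 1 bond to H, 1 bond to O → oxidation state 0.
After: C2 has 2 bonds to C, 2 bonds to O → oxidation state +2.
Δ = +2 − (0) = +2, so this is an oxidation at C2.

+2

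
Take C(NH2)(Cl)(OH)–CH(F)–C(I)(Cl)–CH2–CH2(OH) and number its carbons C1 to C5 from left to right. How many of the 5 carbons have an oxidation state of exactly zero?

Tallying each carbon's bonds:
C1: 1C, 1O, 1N, 1Cl → 0 + 1 + 1 + 1 = +3
C2: 2C, 1H, 1F → 0 − 1 + 1 = 0
C3: 2C, 1Cl, 1I → 0 + 1 + 1 = +2
C4: 2C, 2H → 0 − 2 = -2
C5: 1C, 2H, 1O → 0 − 2 + 1 = -1
1 carbon (C2) meets the condition.

1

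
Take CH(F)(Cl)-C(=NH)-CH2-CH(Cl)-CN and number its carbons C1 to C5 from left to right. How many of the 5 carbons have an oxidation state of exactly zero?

1

Tallying each carbon's bonds:
C1: 1C, 1H, 1F, 1Cl → 0 − 1 + 1 + 1 = +1
C2: 2C, 2N → 0 + 2 = +2
C3: 2C, 2H → 0 − 2 = -2
C4: 2C, 1H, 1Cl → 0 − 1 + 1 = 0
C5: 1C, 3N → 0 + 3 = +3
1 carbon (C4) meets the condition.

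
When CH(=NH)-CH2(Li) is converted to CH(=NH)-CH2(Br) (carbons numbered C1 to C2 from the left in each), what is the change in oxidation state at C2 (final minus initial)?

Before: C2 has 1 bond to C, 2 bonds to H, 1 bond to Li → oxidation state -3.
After: C2 has 1 bond to C, 2 bonds to H, 1 bond to Br → oxidation state -1.
Δ = -1 − (-3) = +2, so this is an oxidation at C2.

+2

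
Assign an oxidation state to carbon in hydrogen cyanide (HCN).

The carbon has one bond to H (-1), a triple bond to N (3×+1 = +3).
Oxidation state = -1 + 3 = +2.

+2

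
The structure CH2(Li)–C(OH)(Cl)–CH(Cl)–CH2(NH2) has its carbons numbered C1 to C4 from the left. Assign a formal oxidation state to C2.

C2 has one bond to C (0), one bond to C (0), one bond to O (+1), one bond to Cl (+1).
Oxidation state = 0 + 0 + 1 + 1 = +2.

+2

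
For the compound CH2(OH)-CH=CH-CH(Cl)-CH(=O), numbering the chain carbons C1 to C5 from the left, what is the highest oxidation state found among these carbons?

Count +1 for every bond to an atom more electronegative than carbon and −1 for every bond to one less electronegative; C–C bonds are 0. Tallying each carbon:
C1: 1C, 2H, 1O → 0 − 2 + 1 = -1
C2: 3C, 1H → 0 − 1 = -1
C3: 3C, 1H → 0 − 1 = -1
C4: 2C, 1H, 1Cl → 0 − 1 + 1 = 0
C5: 1C, 1H, 2O → 0 − 1 + 2 = +1
The highest value is +1.

+1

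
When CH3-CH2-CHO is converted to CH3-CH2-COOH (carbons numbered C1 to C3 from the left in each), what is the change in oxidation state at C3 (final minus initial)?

+2

Before: C3 has 1 bond to C, 1 bond to H, 2 bonds to O → oxidation state +1.
After: C3 has 1 bond to C, 3 bonds to O → oxidation state +3.
Δ = +3 − (+1) = +2, so this is an oxidation at C3.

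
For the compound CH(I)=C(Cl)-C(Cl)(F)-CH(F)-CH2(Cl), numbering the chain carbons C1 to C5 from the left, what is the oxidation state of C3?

C3 has one bond to C (0), one bond to C (0), one bond to Cl (+1), one bond to F (+1).
Oxidation state = 0 + 0 + 1 + 1 = +2.

+2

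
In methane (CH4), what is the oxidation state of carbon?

-4

Bonds to more-electronegative neighbours contribute +1 each, bonds to H or metals contribute −1 each, and C–C bonds contribute 0.
The carbon has one bond to H (-1), one bond to H (-1), one bond to H (-1), one bond to H (-1).
Oxidation state = -1 − 1 − 1 − 1 = -4.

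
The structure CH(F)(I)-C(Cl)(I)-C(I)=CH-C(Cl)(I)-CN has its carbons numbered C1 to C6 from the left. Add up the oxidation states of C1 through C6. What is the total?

Tallying each carbon's bonds:
C1: 1C, 1H, 1F, 1I → 0 − 1 + 1 + 1 = +1
C2: 2C, 1Cl, 1I → 0 + 1 + 1 = +2
C3: 3C, 1I → 0 + 1 = +1
C4: 3C, 1H → 0 − 1 = -1
C5: 2C, 1Cl, 1I → 0 + 1 + 1 = +2
C6: 1C, 3N → 0 + 3 = +3
Sum = +1 + 2 + 1 − 1 + 2 + 3 = +8.

+8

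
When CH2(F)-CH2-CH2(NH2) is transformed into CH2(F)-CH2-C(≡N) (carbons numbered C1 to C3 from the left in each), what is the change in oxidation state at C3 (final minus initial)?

+4

Before: C3 has 1 bond to C, 2 bonds to H, 1 bond to N → oxidation state -1.
After: C3 has 1 bond to C, 3 bonds to N → oxidation state +3.
Δ = +3 − (-1) = +4, so this is an oxidation at C3.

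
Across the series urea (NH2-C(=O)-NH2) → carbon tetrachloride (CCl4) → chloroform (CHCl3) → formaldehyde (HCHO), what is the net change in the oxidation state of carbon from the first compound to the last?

Carbon oxidation states along the series — urea: +4, carbon tetrachloride: +4, chloroform: +2, formaldehyde: 0.
Net change = 0 − (+4) = -4.

-4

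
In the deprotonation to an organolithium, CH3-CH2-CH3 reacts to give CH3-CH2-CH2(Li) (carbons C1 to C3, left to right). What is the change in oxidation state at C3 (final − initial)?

0

Before: C3 has 1 bond to C, 3 bonds to H → oxidation state -3.
After: C3 has 1 bond to C, 2 bonds to H, 1 bond to Li → oxidation state -3.
Δ = -3 − (-3) = 0, so no net redox change at C3.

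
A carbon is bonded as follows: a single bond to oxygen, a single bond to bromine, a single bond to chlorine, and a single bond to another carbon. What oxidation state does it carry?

Each bond to a more electronegative atom (O, N, halogen) counts +1, each bond to a less electronegative atom (H, metal, B, Si) counts −1, and each C–C bond counts 0.
The carbon has one bond to C (0), one bond to O (+1), one bond to Cl (+1), one bond to Br (+1).
Oxidation state = 0 + 1 + 1 + 1 = +3.

+3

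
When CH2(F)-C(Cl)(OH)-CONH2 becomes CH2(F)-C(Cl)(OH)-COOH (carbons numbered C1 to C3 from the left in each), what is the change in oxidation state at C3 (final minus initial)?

Before: C3 has 1 bond to C, 2 bonds to O, 1 bond to N → oxidation state +3.
After: C3 has 1 bond to C, 3 bonds to O → oxidation state +3.
Δ = +3 − (+3) = 0, so no net redox change at C3.

0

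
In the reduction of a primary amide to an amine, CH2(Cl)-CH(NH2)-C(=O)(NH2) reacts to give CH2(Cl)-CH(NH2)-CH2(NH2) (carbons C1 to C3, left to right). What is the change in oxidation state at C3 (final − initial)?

-4

Before: C3 has 1 bond to C, 2 bonds to O, 1 bond to N → oxidation state +3.
After: C3 has 1 bond to C, 2 bonds to H, 1 bond to N → oxidation state -1.
Δ = -1 − (+3) = -4, so this is a reduction at C3.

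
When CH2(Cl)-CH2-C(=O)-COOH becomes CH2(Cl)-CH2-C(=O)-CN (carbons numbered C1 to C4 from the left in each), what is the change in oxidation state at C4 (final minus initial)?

0

Before: C4 has 1 bond to C, 3 bonds to O → oxidation state +3.
After: C4 has 1 bond to C, 3 bonds to N → oxidation state +3.
Δ = +3 − (+3) = 0, so no net redox change at C4.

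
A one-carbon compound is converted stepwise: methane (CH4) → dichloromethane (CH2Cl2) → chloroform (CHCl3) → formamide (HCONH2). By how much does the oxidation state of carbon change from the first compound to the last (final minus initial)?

+6

Carbon oxidation states along the series — methane: -4, dichloromethane: 0, chloroform: +2, formamide: +2.
Net change = +2 − (-4) = +6.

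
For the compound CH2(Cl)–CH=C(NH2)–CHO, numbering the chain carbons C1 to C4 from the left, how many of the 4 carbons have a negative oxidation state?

2

Each bond to a more electronegative atom (O, N, halogen) counts +1, each bond to a less electronegative atom (H, metal, B, Si) counts −1, and each C–C bond counts 0. Tallying each carbon:
C1: 1C, 2H, 1Cl → 0 − 2 + 1 = -1
C2: 3C, 1H → 0 − 1 = -1
C3: 3C, 1N → 0 + 1 = +1
C4: 1C, 1H, 2O → 0 − 1 + 2 = +1
2 carbons (C1, C2) meet the condition.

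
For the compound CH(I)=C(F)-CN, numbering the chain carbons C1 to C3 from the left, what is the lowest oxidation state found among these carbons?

Assign +1 per bond to O/N/halogen, −1 per bond to H or an electropositive element, and 0 per bond to carbon. Tallying each carbon:
C1: 2C, 1H, 1I → 0 − 1 + 1 = 0
C2: 3C, 1F → 0 + 1 = +1
C3: 1C, 3N → 0 + 3 = +3
The lowest value is 0.

0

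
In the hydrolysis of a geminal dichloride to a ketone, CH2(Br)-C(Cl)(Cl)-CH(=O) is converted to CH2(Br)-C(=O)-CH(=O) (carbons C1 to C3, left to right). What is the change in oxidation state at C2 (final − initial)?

0

Before: C2 has 2 bonds to C, 2 bonds to Cl → oxidation state +2.
After: C2 has 2 bonds to C, 2 bonds to O → oxidation state +2.
Δ = +2 − (+2) = 0, so no net redox change at C2.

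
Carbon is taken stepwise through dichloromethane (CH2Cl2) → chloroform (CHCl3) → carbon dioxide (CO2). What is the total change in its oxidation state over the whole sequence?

Carbon oxidation states along the series — dichloromethane: 0, chloroform: +2, carbon dioxide: +4.
Net change = +4 − (0) = +4.

+4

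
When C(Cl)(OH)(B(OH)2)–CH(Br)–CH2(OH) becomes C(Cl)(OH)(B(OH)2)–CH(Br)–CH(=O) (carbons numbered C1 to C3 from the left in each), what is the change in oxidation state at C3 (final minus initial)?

+2

Before: C3 has 1 bond to C, 2 bonds to H, 1 bond to O → oxidation state -1.
After: C3 has 1 bond to C, 1 bond to H, 2 bonds to O → oxidation state +1.
Δ = +1 − (-1) = +2, so this is an oxidation at C3.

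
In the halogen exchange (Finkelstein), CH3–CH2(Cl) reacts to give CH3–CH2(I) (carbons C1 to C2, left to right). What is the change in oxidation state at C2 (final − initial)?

0

Before: C2 has 1 bond to C, 2 bonds to H, 1 bond to Cl → oxidation state -1.
After: C2 has 1 bond to C, 2 bonds to H, 1 bond to I → oxidation state -1.
Δ = -1 − (-1) = 0, so no net redox change at C2.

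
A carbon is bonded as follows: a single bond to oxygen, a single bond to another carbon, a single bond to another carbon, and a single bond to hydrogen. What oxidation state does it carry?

0

Count +1 for every bond to an atom more electronegative than carbon and −1 for every bond to one less electronegative; C–C bonds are 0.
The carbon has one bond to C (0), one bond to C (0), one bond to O (+1), one bond to H (-1).
Oxidation state = 0 + 0 + 1 − 1 = 0.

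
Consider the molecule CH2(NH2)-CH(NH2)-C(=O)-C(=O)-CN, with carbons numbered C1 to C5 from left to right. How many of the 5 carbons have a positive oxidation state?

Tallying each carbon's bonds:
C1: 1C, 2H, 1N → 0 − 2 + 1 = -1
C2: 2C, 1H, 1N → 0 − 1 + 1 = 0
C3: 2C, 2O → 0 + 2 = +2
C4: 2C, 2O → 0 + 2 = +2
C5: 1C, 3N → 0 + 3 = +3
3 carbons (C3, C4, C5) meet the condition.

3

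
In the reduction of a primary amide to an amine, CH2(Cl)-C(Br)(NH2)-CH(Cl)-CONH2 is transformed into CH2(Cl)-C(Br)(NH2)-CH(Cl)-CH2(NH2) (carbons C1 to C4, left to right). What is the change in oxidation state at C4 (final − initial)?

Before: C4 has 1 bond to C, 2 bonds to O, 1 bond to N → oxidation state +3.
After: C4 has 1 bond to C, 2 bonds to H, 1 bond to N → oxidation state -1.
Δ = -1 − (+3) = -4, so this is a reduction at C4.

-4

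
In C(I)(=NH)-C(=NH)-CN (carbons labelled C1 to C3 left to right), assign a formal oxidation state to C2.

Bonds to more-electronegative neighbours contribute +1 each, bonds to H or metals contribute −1 each, and C–C bonds contribute 0.
C2 has one bond to C (0), one bond to C (0), a double bond to N (2×+1 = +2).
Oxidation state = 0 + 0 + 2 = +2.

+2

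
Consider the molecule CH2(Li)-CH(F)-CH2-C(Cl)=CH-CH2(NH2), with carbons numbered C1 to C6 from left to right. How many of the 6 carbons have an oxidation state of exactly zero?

Bonds to more-electronegative neighbours contribute +1 each, bonds to H or metals contribute −1 each, and C–C bonds contribute 0. Tallying each carbon:
C1: 1C, 2H, 1Li → 0 − 2 − 1 = -3
C2: 2C, 1H, 1F → 0 − 1 + 1 = 0
C3: 2C, 2H → 0 − 2 = -2
C4: 3C, 1Cl → 0 + 1 = +1
C5: 3C, 1H → 0 − 1 = -1
C6: 1C, 2H, 1N → 0 − 2 + 1 = -1
1 carbon (C2) meets the condition.

1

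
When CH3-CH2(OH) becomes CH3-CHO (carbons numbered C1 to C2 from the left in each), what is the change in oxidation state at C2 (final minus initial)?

Before: C2 has 1 bond to C, 2 bonds to H, 1 bond to O → oxidation state -1.
After: C2 has 1 bond to C, 1 bond to H, 2 bonds to O → oxidation state +1.
Δ = +1 − (-1) = +2, so this is an oxidation at C2.

+2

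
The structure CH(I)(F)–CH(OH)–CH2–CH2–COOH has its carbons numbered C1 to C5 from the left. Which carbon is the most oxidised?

C5

Assign +1 per bond to O/N/halogen, −1 per bond to H or an electropositive element, and 0 per bond to carbon. Tallying each carbon:
C1: 1C, 1H, 1F, 1I → 0 − 1 + 1 + 1 = +1
C2: 2C, 1H, 1O → 0 − 1 + 1 = 0
C3: 2C, 2H → 0 − 2 = -2
C4: 2C, 2H → 0 − 2 = -2
C5: 1C, 3O → 0 + 3 = +3
The most oxidised carbon is C5 at +3.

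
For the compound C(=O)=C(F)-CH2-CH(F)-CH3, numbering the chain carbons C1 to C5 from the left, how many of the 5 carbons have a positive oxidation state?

Bonds to more-electronegative neighbours contribute +1 each, bonds to H or metals contribute −1 each, and C–C bonds contribute 0. Tallying each carbon:
C1: 2C, 2O → 0 + 2 = +2
C2: 3C, 1F → 0 + 1 = +1
C3: 2C, 2H → 0 − 2 = -2
C4: 2C, 1H, 1F → 0 − 1 + 1 = 0
C5: 1C, 3H → 0 − 3 = -3
2 carbons (C1, C2) meet the condition.

2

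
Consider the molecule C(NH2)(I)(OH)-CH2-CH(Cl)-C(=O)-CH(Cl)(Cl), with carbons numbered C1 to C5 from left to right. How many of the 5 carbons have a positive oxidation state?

Tallying each carbon's bonds:
C1: 1C, 1O, 1N, 1I → 0 + 1 + 1 + 1 = +3
C2: 2C, 2H → 0 − 2 = -2
C3: 2C, 1H, 1Cl → 0 − 1 + 1 = 0
C4: 2C, 2O → 0 + 2 = +2
C5: 1C, 1H, 2Cl → 0 − 1 + 2 = +1
3 carbons (C1, C4, C5) meet the condition.

3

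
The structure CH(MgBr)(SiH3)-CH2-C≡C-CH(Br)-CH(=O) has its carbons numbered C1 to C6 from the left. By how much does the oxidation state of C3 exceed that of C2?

C3: 4C → 0 = 0
C2: 2C, 2H → 0 − 2 = -2
Difference: 0 − (-2) = +2.

+2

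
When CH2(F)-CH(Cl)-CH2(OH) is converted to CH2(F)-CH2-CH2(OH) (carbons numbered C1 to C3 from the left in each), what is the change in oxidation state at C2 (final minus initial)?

Before: C2 has 2 bonds to C, 1 bond to H, 1 bond to Cl → oxidation state 0.
After: C2 has 2 bonds to C, 2 bonds to H → oxidation state -2.
Δ = -2 − (0) = -2, so this is a reduction at C2.

-2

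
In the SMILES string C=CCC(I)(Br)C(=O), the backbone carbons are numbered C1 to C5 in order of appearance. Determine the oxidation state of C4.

Assign +1 per bond to O/N/halogen, −1 per bond to H or an electropositive element, and 0 per bond to carbon.
C4 has one bond to C (0), one bond to C (0), one bond to I (+1), one bond to Br (+1).
Oxidation state = 0 + 0 + 1 + 1 = +2.

+2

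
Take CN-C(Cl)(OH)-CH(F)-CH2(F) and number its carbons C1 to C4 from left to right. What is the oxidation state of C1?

+3

Each bond to a more electronegative atom (O, N, halogen) counts +1, each bond to a less electronegative atom (H, metal, B, Si) counts −1, and each C–C bond counts 0.
C1 has one bond to C (0), a triple bond to N (3×+1 = +3).
Oxidation state = 0 + 3 = +3.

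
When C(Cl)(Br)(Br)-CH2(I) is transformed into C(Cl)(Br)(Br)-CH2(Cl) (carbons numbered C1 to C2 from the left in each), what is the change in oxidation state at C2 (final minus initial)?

0

Before: C2 has 1 bond to C, 2 bonds to H, 1 bond to I → oxidation state -1.
After: C2 has 1 bond to C, 2 bonds to H, 1 bond to Cl → oxidation state -1.
Δ = -1 − (-1) = 0, so no net redox change at C2.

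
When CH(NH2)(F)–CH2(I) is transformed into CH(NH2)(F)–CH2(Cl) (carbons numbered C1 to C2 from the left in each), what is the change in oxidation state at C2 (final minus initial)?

0

Before: C2 has 1 bond to C, 2 bonds to H, 1 bond to I → oxidation state -1.
After: C2 has 1 bond to C, 2 bonds to H, 1 bond to Cl → oxidation state -1.
Δ = -1 − (-1) = 0, so no net redox change at C2.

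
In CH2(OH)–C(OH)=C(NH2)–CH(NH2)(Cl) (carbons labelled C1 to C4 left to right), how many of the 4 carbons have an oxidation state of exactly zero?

0

Tallying each carbon's bonds:
C1: 1C, 2H, 1O → 0 − 2 + 1 = -1
C2: 3C, 1O → 0 + 1 = +1
C3: 3C, 1N → 0 + 1 = +1
C4: 1C, 1H, 1N, 1Cl → 0 − 1 + 1 + 1 = +1
0 carbons meet the condition.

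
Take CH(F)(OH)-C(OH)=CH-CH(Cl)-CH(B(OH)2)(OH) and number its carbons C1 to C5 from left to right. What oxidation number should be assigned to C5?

-1

C5 has one bond to C (0), one bond to H (-1), one bond to B (-1), one bond to O (+1).
Oxidation state = 0 − 1 − 1 + 1 = -1.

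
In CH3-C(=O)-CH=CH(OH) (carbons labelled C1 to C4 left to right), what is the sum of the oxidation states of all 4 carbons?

Count +1 for every bond to an atom more electronegative than carbon and −1 for every bond to one less electronegative; C–C bonds are 0. Tallying each carbon:
C1: 1C, 3H → 0 − 3 = -3
C2: 2C, 2O → 0 + 2 = +2
C3: 3C, 1H → 0 − 1 = -1
C4: 2C, 1H, 1O → 0 − 1 + 1 = 0
Sum = -3 + 2 − 1 + 0 = -2.

-2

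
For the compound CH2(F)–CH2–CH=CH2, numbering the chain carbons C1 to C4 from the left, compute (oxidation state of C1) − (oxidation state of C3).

C1: 1C, 2H, 1F → 0 − 2 + 1 = -1
C3: 3C, 1H → 0 − 1 = -1
Difference: -1 − (-1) = 0.

0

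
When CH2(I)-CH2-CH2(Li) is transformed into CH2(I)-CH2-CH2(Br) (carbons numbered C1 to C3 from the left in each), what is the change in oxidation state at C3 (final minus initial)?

Before: C3 has 1 bond to C, 2 bonds to H, 1 bond to Li → oxidation state -3.
After: C3 has 1 bond to C, 2 bonds to H, 1 bond to Br → oxidation state -1.
Δ = -1 − (-3) = +2, so this is an oxidation at C3.

+2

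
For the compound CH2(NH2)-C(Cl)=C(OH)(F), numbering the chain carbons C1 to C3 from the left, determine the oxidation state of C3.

Assign +1 per bond to O/N/halogen, −1 per bond to H or an electropositive element, and 0 per bond to carbon.
C3 has a double bond to C (2×0 = 0), one bond to O (+1), one bond to F (+1).
Oxidation state = 0 + 1 + 1 = +2.

+2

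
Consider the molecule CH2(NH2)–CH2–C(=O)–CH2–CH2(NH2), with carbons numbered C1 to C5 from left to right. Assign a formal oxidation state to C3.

Assign +1 per bond to O/N/halogen, −1 per bond to H or an electropositive element, and 0 per bond to carbon.
C3 has one bond to C (0), one bond to C (0), a double bond to O (2×+1 = +2).
Oxidation state = 0 + 0 + 2 = +2.

+2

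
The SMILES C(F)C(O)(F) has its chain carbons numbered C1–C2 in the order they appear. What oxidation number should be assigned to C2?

+1

C2 has one bond to C (0), one bond to O (+1), one bond to F (+1), one bond to H (-1).
Oxidation state = 0 + 1 + 1 − 1 = +1.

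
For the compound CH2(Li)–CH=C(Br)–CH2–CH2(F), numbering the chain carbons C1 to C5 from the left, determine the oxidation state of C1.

Bonds to more-electronegative neighbours contribute +1 each, bonds to H or metals contribute −1 each, and C–C bonds contribute 0.
C1 has one bond to C (0), one bond to H (-1), one bond to Li (-1), one bond to H (-1).
Oxidation state = 0 − 1 − 1 − 1 = -3.

-3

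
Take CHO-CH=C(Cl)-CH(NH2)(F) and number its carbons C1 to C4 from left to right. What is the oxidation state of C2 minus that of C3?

C2: 3C, 1H → 0 − 1 = -1
C3: 3C, 1Cl → 0 + 1 = +1
Difference: -1 − (+1) = -2.

-2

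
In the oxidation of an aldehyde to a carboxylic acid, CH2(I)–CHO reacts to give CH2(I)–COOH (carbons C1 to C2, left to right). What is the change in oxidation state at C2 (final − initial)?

Before: C2 has 1 bond to C, 1 bond to H, 2 bonds to O → oxidation state +1.
After: C2 has 1 bond to C, 3 bonds to O → oxidation state +3.
Δ = +3 − (+1) = +2, so this is an oxidation at C2.

+2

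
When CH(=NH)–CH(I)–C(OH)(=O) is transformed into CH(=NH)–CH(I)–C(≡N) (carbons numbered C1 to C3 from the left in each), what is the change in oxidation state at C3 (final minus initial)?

Before: C3 has 1 bond to C, 3 bonds to O → oxidation state +3.
After: C3 has 1 bond to C, 3 bonds to N → oxidation state +3.
Δ = +3 − (+3) = 0, so no net redox change at C3.

0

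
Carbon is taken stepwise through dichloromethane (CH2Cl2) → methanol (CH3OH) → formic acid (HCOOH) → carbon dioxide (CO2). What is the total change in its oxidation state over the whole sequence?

+4

Carbon oxidation states along the series — dichloromethane: 0, methanol: -2, formic acid: +2, carbon dioxide: +4.
Net change = +4 − (0) = +4.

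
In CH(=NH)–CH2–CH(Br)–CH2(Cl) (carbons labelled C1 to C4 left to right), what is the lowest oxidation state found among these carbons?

-2

Tallying each carbon's bonds:
C1: 1C, 1H, 2N → 0 − 1 + 2 = +1
C2: 2C, 2H → 0 − 2 = -2
C3: 2C, 1H, 1Br → 0 − 1 + 1 = 0
C4: 1C, 2H, 1Cl → 0 − 2 + 1 = -1
The lowest value is -2.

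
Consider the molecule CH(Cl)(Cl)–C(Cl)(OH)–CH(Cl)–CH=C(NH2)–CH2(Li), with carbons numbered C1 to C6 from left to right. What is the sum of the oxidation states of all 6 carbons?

0

Tallying each carbon's bonds:
C1: 1C, 1H, 2Cl → 0 − 1 + 2 = +1
C2: 2C, 1O, 1Cl → 0 + 1 + 1 = +2
C3: 2C, 1H, 1Cl → 0 − 1 + 1 = 0
C4: 3C, 1H → 0 − 1 = -1
C5: 3C, 1N → 0 + 1 = +1
C6: 1C, 2H, 1Li → 0 − 2 − 1 = -3
Sum = +1 + 2 + 0 − 1 + 1 − 3 = 0.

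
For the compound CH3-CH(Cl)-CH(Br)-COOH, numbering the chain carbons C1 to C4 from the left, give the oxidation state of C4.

+3

Bonds to more-electronegative neighbours contribute +1 each, bonds to H or metals contribute −1 each, and C–C bonds contribute 0.
C4 has one bond to C (0), a double bond to O (2×+1 = +2), one bond to O (+1).
Oxidation state = 0 + 2 + 1 = +3.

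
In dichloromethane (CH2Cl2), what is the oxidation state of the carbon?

The carbon has one bond to H (-1), one bond to H (-1), one bond to Cl (+1), one bond to Cl (+1).
Oxidation state = -1 − 1 + 1 + 1 = 0.

0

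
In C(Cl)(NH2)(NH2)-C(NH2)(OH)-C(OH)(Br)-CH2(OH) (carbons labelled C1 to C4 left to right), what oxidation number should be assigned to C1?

+3

Count +1 for every bond to an atom more electronegative than carbon and −1 for every bond to one less electronegative; C–C bonds are 0.
C1 has one bond to C (0), one bond to Cl (+1), one bond to N (+1), one bond to N (+1).
Oxidation state = 0 + 1 + 1 + 1 = +3.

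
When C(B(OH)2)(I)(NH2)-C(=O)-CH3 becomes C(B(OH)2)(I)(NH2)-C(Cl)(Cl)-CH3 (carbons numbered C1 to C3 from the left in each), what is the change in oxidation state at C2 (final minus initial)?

0

Before: C2 has 2 bonds to C, 2 bonds to O → oxidation state +2.
After: C2 has 2 bonds to C, 2 bonds to Cl → oxidation state +2.
Δ = +2 − (+2) = 0, so no net redox change at C2.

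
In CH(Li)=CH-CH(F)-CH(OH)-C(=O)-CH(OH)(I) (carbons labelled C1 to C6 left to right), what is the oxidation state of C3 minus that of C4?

0

C3: 2C, 1H, 1F → 0 − 1 + 1 = 0
C4: 2C, 1H, 1O → 0 − 1 + 1 = 0
Difference: 0 − (0) = 0.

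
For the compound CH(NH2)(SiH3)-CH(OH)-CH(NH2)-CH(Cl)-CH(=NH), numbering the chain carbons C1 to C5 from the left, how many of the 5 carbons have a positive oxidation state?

1

Count +1 for every bond to an atom more electronegative than carbon and −1 for every bond to one less electronegative; C–C bonds are 0. Tallying each carbon:
C1: 1C, 1H, 1N, 1Si → 0 − 1 + 1 − 1 = -1
C2: 2C, 1H, 1O → 0 − 1 + 1 = 0
C3: 2C, 1H, 1N → 0 − 1 + 1 = 0
C4: 2C, 1H, 1Cl → 0 − 1 + 1 = 0
C5: 1C, 1H, 2N → 0 − 1 + 2 = +1
1 carbon (C5) meets the condition.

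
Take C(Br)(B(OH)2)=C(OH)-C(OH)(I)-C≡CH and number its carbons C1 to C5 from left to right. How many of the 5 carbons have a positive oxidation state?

2

Each bond to a more electronegative atom (O, N, halogen) counts +1, each bond to a less electronegative atom (H, metal, B, Si) counts −1, and each C–C bond counts 0. Tallying each carbon:
C1: 2C, 1Br, 1B → 0 + 1 − 1 = 0
C2: 3C, 1O → 0 + 1 = +1
C3: 2C, 1O, 1I → 0 + 1 + 1 = +2
C4: 4C → 0 = 0
C5: 3C, 1H → 0 − 1 = -1
2 carbons (C2, C3) meet the condition.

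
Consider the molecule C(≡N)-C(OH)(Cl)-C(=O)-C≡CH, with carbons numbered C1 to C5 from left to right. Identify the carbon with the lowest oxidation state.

Count +1 for every bond to an atom more electronegative than carbon and −1 for every bond to one less electronegative; C–C bonds are 0. Tallying each carbon:
C1: 1C, 3N → 0 + 3 = +3
C2: 2C, 1O, 1Cl → 0 + 1 + 1 = +2
C3: 2C, 2O → 0 + 2 = +2
C4: 4C → 0 = 0
C5: 3C, 1H → 0 − 1 = -1
The most reduced carbon is C5 at -1.

C5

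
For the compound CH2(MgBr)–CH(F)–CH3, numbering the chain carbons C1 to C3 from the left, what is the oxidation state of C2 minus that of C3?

+3

C2: 2C, 1H, 1F → 0 − 1 + 1 = 0
C3: 1C, 3H → 0 − 3 = -3
Difference: 0 − (-3) = +3.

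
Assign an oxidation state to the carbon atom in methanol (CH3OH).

The carbon has one bond to H (-1), one bond to H (-1), one bond to H (-1), one bond to O (+1).
Oxidation state = -1 − 1 − 1 + 1 = -2.

-2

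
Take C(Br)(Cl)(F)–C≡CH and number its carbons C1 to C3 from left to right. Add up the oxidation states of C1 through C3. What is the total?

+2

Each bond to a more electronegative atom (O, N, halogen) counts +1, each bond to a less electronegative atom (H, metal, B, Si) counts −1, and each C–C bond counts 0. Tallying each carbon:
C1: 1C, 1F, 1Cl, 1Br → 0 + 1 + 1 + 1 = +3
C2: 4C → 0 = 0
C3: 3C, 1H → 0 − 1 = -1
Sum = +3 + 0 − 1 = +2.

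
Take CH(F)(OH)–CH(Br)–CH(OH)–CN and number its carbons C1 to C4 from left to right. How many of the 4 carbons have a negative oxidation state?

Each bond to a more electronegative atom (O, N, halogen) counts +1, each bond to a less electronegative atom (H, metal, B, Si) counts −1, and each C–C bond counts 0. Tallying each carbon:
C1: 1C, 1H, 1O, 1F → 0 − 1 + 1 + 1 = +1
C2: 2C, 1H, 1Br → 0 − 1 + 1 = 0
C3: 2C, 1H, 1O → 0 − 1 + 1 = 0
C4: 1C, 3N → 0 + 3 = +3
0 carbons meet the condition.

0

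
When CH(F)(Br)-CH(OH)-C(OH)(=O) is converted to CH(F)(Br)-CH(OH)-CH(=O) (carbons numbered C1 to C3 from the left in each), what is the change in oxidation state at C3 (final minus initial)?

Before: C3 has 1 bond to C, 3 bonds to O → oxidation state +3.
After: C3 has 1 bond to C, 1 bond to H, 2 bonds to O → oxidation state +1.
Δ = +1 − (+3) = -2, so this is a reduction at C3.

-2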